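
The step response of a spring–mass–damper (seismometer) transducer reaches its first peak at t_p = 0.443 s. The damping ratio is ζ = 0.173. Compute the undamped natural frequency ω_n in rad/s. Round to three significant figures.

Peak time t_p = π/ω_d, so ω_d = π/t_p = π/0.443 = 7.09 rad/s.
ω_n = ω_d/√(1−ζ²) = 7.09/√0.970 = 7.20 rad/s.

ω_n ≈ 7.20 rad/s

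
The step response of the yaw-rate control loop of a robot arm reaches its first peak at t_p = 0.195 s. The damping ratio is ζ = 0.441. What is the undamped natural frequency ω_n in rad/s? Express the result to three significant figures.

Peak time t_p = π/ω_d, so ω_d = π/t_p = π/0.195 = 16.1 rad/s.
ω_n = ω_d/√(1−ζ²) = 16.1/√0.806 = 18.0 rad/s.

ω_n ≈ 18.0 rad/s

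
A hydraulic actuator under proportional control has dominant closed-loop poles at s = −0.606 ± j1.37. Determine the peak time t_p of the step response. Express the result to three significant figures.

t_p ≈ 2.29 s

t_p = π/ω_d with ω_d = 1.37 (the imaginary part), so t_p = 2.29 s.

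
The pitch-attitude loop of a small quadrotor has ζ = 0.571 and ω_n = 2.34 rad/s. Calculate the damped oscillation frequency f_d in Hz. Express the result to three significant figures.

f_d ≈ 0.306 Hz

ω_d = ω_n√(1−ζ²) = 2.34·√0.674 = 1.92 rad/s.
f_d = ω_d/(2π) = 0.306 Hz.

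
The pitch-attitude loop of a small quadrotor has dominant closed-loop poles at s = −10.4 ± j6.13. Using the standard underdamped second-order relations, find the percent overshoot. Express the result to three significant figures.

With σ = 10.4, ω_d = 6.13: ω_n = √(σ²+ω_d²) = 12.1 rad/s, ζ = σ/ω_n = 0.861.
%OS = 100 e^{−πζ/√(1−ζ²)} with ζ = 0.861 gives 0.484%.

%OS ≈ 0.484%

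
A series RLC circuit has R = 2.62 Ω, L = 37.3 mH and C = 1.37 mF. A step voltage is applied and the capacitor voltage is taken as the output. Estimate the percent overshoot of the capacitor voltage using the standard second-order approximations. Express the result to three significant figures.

For a series RLC circuit (capacitor voltage as output), ω_n = 1/√(LC) = 1/√(37.3 mH · 1.37 mF) = 140 rad/s.
ζ = (R/2)·√(C/L) = (2.62/2)·√(1.37 mF/37.3 mH) = 0.251.
%OS = 100 e^{−πζ/√(1−ζ²)} with ζ = 0.251 gives 44.3%.

%OS ≈ 44.3%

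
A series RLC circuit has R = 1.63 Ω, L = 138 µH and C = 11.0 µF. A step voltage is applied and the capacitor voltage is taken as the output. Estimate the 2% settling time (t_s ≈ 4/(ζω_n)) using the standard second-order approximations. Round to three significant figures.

For a series RLC circuit (capacitor voltage as output), ω_n = 1/√(LC) = 1/√(138 µH · 11.0 µF) = 25700 rad/s.
ζ = (R/2)·√(C/L) = (1.63/2)·√(11.0 µF/138 µH) = 0.230.
t_s ≈ 4/(ζω_n) = 0.000677 s.

t_s ≈ 0.000677 s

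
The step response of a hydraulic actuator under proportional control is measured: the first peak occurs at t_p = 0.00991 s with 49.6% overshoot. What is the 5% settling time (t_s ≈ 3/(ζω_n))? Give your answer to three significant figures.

ζ from %OS: ζ = |ln 0.496|/√(π²+ln²0.496) = 0.218.
t_p = π/ω_d ⇒ ω_d = 317 rad/s; then ω_n = ω_d/√(1−ζ²) = 325 rad/s.
t_s ≈ 3/(ζω_n) = 3/(0.218·325) = 0.0424 s.

t_s ≈ 0.0424 s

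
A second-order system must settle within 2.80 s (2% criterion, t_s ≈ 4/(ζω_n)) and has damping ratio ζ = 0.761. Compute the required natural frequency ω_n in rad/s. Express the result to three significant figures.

ω_n ≈ 1.88 rad/s

Rearranging t_s ≈ 4/(ζω_n) gives ω_n = 4/(ζ·t_s) = 4/(0.761 × 2.80) = 1.88 rad/s.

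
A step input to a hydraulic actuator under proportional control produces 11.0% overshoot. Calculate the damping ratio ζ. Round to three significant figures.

ζ ≈ 0.575

ζ = −ln(OS)/√(π² + (ln OS)²). With OS = 0.110, ln OS = −2.207 and ζ = 2.207/3.839 = 0.575.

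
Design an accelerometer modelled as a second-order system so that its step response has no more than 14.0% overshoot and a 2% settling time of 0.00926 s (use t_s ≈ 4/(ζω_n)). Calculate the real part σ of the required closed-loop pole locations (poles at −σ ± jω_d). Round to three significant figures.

σ ≈ 432

The settling-time spec alone fixes σ = ζω_n = 4/t_s = 4/0.00926 = 432.
(Overshoot then fixes ζ = 0.531 and hence ω_d = σ·√(1−ζ²)/ζ = 690 rad/s.)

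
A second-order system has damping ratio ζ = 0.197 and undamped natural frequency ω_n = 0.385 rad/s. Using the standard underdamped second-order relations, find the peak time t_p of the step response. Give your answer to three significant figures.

The damped frequency is ω_d = ω_n√(1−ζ²) = 0.385·√(1−0.0388) = 0.377 rad/s.
Peak time t_p = π/ω_d = π/0.377 = 8.32 s.

t_p ≈ 8.32 s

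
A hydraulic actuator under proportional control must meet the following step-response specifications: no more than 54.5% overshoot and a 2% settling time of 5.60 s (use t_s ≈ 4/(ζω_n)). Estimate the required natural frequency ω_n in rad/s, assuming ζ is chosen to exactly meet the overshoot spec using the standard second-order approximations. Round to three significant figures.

ζ = −ln(OS)/√(π² + (ln OS)²). With OS = 0.545, ln OS = −0.6070 and ζ = 0.6070/3.200 = 0.190.
Then ω_n = 4/(ζ t_s) = 4/(0.190 × 5.60) = 3.77 rad/s.

ω_n ≈ 3.77 rad/s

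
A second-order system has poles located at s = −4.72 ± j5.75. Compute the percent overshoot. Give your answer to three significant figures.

The poles are at −σ ± jω_d with σ = 4.72 and ω_d = 5.75, so ω_n = √(σ²+ω_d²) = 7.44 rad/s and ζ = σ/ω_n = 0.634.
%OS = 100·exp(−πζ/√(1−ζ²)) = 7.59%.

%OS ≈ 7.59%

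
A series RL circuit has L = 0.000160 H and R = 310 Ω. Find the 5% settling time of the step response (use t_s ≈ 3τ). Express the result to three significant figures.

τ = L/R = 0.000160/310 = 0.000000516 s.
t_s ≈ 3τ = 0.00000155 s.

t_s ≈ 0.00000155 s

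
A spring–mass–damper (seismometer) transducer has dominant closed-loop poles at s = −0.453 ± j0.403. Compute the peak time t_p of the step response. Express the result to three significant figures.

t_p = π/ω_d with ω_d = 0.403 (the imaginary part), so t_p = 7.80 s.

t_p ≈ 7.80 s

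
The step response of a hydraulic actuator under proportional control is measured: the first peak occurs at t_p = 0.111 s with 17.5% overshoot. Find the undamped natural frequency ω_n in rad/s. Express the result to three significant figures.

ζ from %OS: ζ = |ln 0.175|/√(π²+ln²0.175) = 0.485.
t_p = π/ω_d ⇒ ω_d = 28.3 rad/s; then ω_n = ω_d/√(1−ζ²) = 32.4 rad/s.

ω_n ≈ 32.4 rad/s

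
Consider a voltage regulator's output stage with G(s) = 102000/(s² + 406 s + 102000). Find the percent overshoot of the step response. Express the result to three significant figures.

Comparing the denominator to s² + 2ζω_n s + ω_n²: ω_n = √102000 = 319 rad/s, and 2ζω_n = 406 so ζ = 406/(2·319) = 0.636.
%OS = 100·exp(−πζ/√(1−ζ²)) = 7.53%.

%OS ≈ 7.53%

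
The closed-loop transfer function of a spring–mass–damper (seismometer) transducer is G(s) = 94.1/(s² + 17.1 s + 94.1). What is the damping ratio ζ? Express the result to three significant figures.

Matching coefficients with s² + 2ζω_n s + ω_n² gives ω_n² = 94.1 ⇒ ω_n = 9.70 rad/s, and ζ = 17.1/(2ω_n) = 0.881.

ζ ≈ 0.881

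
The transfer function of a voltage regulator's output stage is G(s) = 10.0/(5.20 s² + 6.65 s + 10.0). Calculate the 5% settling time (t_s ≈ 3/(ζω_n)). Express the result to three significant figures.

Dividing through by 5.20: denominator becomes s² + 1.279 s + 1.923.
So ω_n = √1.923 = 1.39 rad/s and ζ = 1.279/(2·1.39) = 0.461.
t_s ≈ 3/(ζω_n) = 4.69 s.

t_s ≈ 4.69 s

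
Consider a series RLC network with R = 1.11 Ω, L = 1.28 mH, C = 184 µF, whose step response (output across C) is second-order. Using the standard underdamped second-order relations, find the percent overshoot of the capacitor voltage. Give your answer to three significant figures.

For a series RLC circuit (capacitor voltage as output), ω_n = 1/√(LC) = 1/√(1.28 mH · 184 µF) = 2060 rad/s.
ζ = (R/2)·√(C/L) = (1.11/2)·√(184 µF/1.28 mH) = 0.210.
%OS = 100 e^{−πζ/√(1−ζ²)} with ζ = 0.210 gives 50.9%.

%OS ≈ 50.9%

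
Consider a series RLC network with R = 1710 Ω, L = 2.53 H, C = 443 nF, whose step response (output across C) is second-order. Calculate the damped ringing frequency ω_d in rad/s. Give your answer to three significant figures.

For a series RLC circuit (capacitor voltage as output), ω_n = 1/√(LC) = 1/√(2.53 H · 443 nF) = 945 rad/s.
ζ = (R/2)·√(C/L) = (1710/2)·√(443 nF/2.53 H) = 0.358.
ω_d = 945·√(1 − 0.358²) = 882 rad/s.

ω_d ≈ 882 rad/s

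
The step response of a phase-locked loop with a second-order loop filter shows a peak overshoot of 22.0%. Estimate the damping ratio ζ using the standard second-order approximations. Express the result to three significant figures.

ζ ≈ 0.434

Inverting the overshoot relation: ζ = |ln 0.220|/√(π² + ln²0.220) = 0.434.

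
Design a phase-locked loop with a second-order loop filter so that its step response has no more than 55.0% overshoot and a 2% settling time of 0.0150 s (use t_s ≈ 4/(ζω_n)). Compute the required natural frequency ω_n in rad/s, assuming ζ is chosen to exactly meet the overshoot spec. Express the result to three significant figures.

ω_n ≈ 1430 rad/s

From %OS = 100·exp(−πζ/√(1−ζ²)), invert to get ζ = −ln(OS)/√(π² + ln²(OS)) with OS = 0.550.
−ln 0.550 = 0.5978, so ζ = 0.5978/√(π² + 0.3574) = 0.187.
From t_s ≈ 4/(ζω_n): ω_n = 4/(ζ·t_s) = 4/(0.187·0.0150) = 1430 rad/s.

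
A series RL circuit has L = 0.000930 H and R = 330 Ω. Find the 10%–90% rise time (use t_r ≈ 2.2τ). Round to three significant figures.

t_r ≈ 0.00000620 s

τ = L/R = 0.000930/330 = 0.00000282 s.
t_r ≈ 2.2τ = 0.00000620 s.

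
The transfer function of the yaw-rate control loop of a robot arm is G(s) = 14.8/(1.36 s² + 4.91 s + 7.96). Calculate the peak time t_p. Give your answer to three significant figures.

Dividing through by 1.36: denominator becomes s² + 3.610 s + 5.853.
So ω_n = √5.853 = 2.42 rad/s and ζ = 3.610/(2·2.42) = 0.746.
The damped frequency ω_d = ω_n√(1−ζ²) = 1.61 rad/s. t_p = π/ω_d = 1.95 s.

t_p ≈ 1.95 s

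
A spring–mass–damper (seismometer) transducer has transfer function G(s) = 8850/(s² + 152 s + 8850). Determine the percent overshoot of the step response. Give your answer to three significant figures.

%OS ≈ 1.35%

Comparing the denominator to s² + 2ζω_n s + ω_n²: ω_n = √8850 = 94.1 rad/s, and 2ζω_n = 152 so ζ = 152/(2·94.1) = 0.808.
%OS = 100 e^{−πζ/√(1−ζ²)} with ζ = 0.808 gives 1.35%.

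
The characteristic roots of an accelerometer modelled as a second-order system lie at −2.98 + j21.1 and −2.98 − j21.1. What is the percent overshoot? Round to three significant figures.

|pole| = ω_n = √(2.98² + 21.1²) = 21.3 rad/s; ζ = cos θ = σ/ω_n = 0.140.
Overshoot: exp(−π·0.140/√(1−0.140²)) = 0.642, i.e. 64.2%.

%OS ≈ 64.2%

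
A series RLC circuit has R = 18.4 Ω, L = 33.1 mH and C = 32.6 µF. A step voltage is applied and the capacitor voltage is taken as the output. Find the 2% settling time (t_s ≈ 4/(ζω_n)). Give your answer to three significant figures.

t_s ≈ 0.0144 s

For a series RLC circuit (capacitor voltage as output), ω_n = 1/√(LC) = 1/√(33.1 mH · 32.6 µF) = 963 rad/s.
ζ = (R/2)·√(C/L) = (18.4/2)·√(32.6 µF/33.1 mH) = 0.289.
t_s ≈ 4/(ζω_n) = 0.0144 s.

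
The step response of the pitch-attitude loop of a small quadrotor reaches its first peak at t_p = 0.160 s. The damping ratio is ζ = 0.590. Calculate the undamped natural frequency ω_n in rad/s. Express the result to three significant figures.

ω_n ≈ 24.3 rad/s

Peak time t_p = π/ω_d, so ω_d = π/t_p = π/0.160 = 19.6 rad/s.
ω_n = ω_d/√(1−ζ²) = 19.6/√0.652 = 24.3 rad/s.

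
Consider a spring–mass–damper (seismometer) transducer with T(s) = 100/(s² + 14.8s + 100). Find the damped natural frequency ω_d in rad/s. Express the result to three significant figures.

Comparing the denominator to s² + 2ζω_n s + ω_n²: ω_n = √100 = 10.0 rad/s, and 2ζω_n = 14.8 so ζ = 14.8/(2·10.0) = 0.740.
The damped frequency ω_d = ω_n√(1−ζ²) = 6.73 rad/s.

ω_d ≈ 6.73 rad/s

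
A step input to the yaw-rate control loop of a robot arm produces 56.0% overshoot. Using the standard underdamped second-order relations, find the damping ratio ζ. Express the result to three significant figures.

ζ ≈ 0.181

Inverting the overshoot relation: ζ = |ln 0.560|/√(π² + ln²0.560) = 0.181.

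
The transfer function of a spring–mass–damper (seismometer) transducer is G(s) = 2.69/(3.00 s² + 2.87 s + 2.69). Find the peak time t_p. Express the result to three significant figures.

t_p ≈ 3.84 s

Dividing through by 3.00: denominator becomes s² + 0.9567 s + 0.8967.
So ω_n = √0.8967 = 0.947 rad/s and ζ = 0.9567/(2·0.947) = 0.505.
The damped frequency ω_d = ω_n√(1−ζ²) = 0.817 rad/s. t_p = π/ω_d = 3.84 s.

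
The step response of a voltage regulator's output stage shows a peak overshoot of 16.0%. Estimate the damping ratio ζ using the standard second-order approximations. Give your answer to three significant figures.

ζ ≈ 0.504

Inverting the overshoot relation: ζ = |ln 0.160|/√(π² + ln²0.160) = 0.504.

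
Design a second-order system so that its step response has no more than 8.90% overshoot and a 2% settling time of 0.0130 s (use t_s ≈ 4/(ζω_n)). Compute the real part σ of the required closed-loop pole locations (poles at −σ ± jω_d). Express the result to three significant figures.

The settling-time spec alone fixes σ = ζω_n = 4/t_s = 4/0.0130 = 308.
(Overshoot then fixes ζ = 0.610 and hence ω_d = σ·√(1−ζ²)/ζ = 400 rad/s.)

σ ≈ 308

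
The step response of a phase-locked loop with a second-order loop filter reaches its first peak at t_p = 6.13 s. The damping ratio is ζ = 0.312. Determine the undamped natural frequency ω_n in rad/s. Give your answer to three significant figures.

Peak time t_p = π/ω_d, so ω_d = π/t_p = π/6.13 = 0.512 rad/s.
ω_n = ω_d/√(1−ζ²) = 0.512/√0.903 = 0.539 rad/s.

ω_n ≈ 0.539 rad/s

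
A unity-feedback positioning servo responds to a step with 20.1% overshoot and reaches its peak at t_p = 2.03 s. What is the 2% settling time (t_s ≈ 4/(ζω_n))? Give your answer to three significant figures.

t_s ≈ 5.06 s

The overshoot fixes ζ = −ln(OS)/√(π²+ln²(OS)) = 0.455.
t_p = π/ω_d ⇒ ω_d = 1.55 rad/s; then ω_n = ω_d/√(1−ζ²) = 1.74 rad/s.
t_s ≈ 4/(ζω_n) = 4/(0.455·1.74) = 5.06 s.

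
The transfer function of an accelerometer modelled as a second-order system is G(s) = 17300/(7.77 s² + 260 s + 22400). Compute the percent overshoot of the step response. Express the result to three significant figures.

Dividing through by 7.77: denominator becomes s² + 33.46 s + 2883.
So ω_n = √2883 = 53.7 rad/s and ζ = 33.46/(2·53.7) = 0.312.
%OS = 100·exp(−πζ/√(1−ζ²)) = 35.7%.

%OS ≈ 35.7%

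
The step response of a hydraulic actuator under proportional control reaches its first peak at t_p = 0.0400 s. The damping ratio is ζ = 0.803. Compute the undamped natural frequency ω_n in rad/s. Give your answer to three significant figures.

Peak time t_p = π/ω_d, so ω_d = π/t_p = π/0.0400 = 78.5 rad/s.
ω_n = ω_d/√(1−ζ²) = 78.5/√0.355 = 132 rad/s.

ω_n ≈ 132 rad/s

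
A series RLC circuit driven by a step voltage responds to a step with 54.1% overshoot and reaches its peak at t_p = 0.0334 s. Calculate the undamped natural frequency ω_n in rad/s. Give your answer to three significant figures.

ω_n ≈ 95.8 rad/s

From the overshoot, ζ = −ln(OS)/√(π²+ln²(OS)) = 0.192.
From t_p = π/ω_d, ω_d = π/0.0334 = 94.1 rad/s, so ω_n = ω_d/√(1−ζ²) = 95.8 rad/s.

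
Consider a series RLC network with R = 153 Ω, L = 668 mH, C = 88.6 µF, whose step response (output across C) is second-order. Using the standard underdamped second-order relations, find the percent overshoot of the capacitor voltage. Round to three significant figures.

For a series RLC circuit (capacitor voltage as output), ω_n = 1/√(LC) = 1/√(668 mH · 88.6 µF) = 130 rad/s.
ζ = (R/2)·√(C/L) = (153/2)·√(88.6 µF/668 mH) = 0.881.
%OS = 100·exp(−πζ/√(1−ζ²)) = 0.288%.

%OS ≈ 0.288%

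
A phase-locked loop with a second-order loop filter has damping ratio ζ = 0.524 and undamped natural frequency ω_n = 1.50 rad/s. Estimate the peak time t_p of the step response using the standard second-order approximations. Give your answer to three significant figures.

t_p ≈ 2.46 s

The damped frequency is ω_d = ω_n√(1−ζ²) = 1.50·√(1−0.275) = 1.28 rad/s.
Peak time t_p = π/ω_d = π/1.28 = 2.46 s.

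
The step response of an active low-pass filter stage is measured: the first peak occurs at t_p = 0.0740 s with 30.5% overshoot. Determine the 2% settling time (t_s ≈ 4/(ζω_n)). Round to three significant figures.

t_s ≈ 0.249 s

From the overshoot, ζ = −ln(OS)/√(π²+ln²(OS)) = 0.354.
From t_p = π/ω_d, ω_d = π/0.0740 = 42.5 rad/s, so ω_n = ω_d/√(1−ζ²) = 45.4 rad/s.
t_s ≈ 4/(ζω_n) = 4/(0.354·45.4) = 0.249 s.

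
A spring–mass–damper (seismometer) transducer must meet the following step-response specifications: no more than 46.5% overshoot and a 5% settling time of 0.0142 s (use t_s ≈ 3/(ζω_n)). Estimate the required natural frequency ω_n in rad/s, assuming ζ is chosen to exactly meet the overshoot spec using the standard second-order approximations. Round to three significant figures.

ω_n ≈ 892 rad/s

From %OS = 100·exp(−πζ/√(1−ζ²)), invert to get ζ = −ln(OS)/√(π² + ln²(OS)) with OS = 0.465.
−ln 0.465 = 0.7657, so ζ = 0.7657/√(π² + 0.5863) = 0.237.
From t_s ≈ 3/(ζω_n): ω_n = 3/(ζ·t_s) = 3/(0.237·0.0142) = 892 rad/s.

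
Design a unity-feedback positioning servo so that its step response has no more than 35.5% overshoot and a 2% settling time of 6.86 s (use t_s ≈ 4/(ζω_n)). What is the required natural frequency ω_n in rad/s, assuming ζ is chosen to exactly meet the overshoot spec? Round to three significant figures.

ω_n ≈ 1.86 rad/s

Inverting the overshoot relation: ζ = |ln 0.355|/√(π² + ln²0.355) = 0.313.
From t_s ≈ 4/(ζω_n): ω_n = 4/(ζ·t_s) = 4/(0.313·6.86) = 1.86 rad/s.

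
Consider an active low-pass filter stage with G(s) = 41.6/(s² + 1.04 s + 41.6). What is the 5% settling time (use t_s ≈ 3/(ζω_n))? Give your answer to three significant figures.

Comparing the denominator to s² + 2ζω_n s + ω_n²: ω_n = √41.6 = 6.45 rad/s, and 2ζω_n = 1.04 so ζ = 1.04/(2·6.45) = 0.0806.
t_s ≈ 3/(ζω_n) = 3/(0.0806·6.45) = 5.77 s.

t_s ≈ 5.77 s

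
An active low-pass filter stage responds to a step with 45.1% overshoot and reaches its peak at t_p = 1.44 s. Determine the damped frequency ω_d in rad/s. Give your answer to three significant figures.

t_p = π/ω_d, so ω_d = π/1.44 = 2.18 rad/s.

ω_d ≈ 2.18 rad/s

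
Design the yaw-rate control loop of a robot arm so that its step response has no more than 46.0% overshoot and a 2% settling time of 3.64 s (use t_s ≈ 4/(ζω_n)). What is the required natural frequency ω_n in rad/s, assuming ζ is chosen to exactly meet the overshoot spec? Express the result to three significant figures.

ω_n ≈ 4.58 rad/s

Inverting the overshoot relation: ζ = |ln 0.460|/√(π² + ln²0.460) = 0.240.
Then ω_n = 4/(ζ t_s) = 4/(0.240 × 3.64) = 4.58 rad/s.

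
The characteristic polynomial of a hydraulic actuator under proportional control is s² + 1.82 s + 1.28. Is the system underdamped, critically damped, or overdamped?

a² − 4b = 1.82² − 4·1.28 < 0 (complex roots); the system is underdamped.

underdamped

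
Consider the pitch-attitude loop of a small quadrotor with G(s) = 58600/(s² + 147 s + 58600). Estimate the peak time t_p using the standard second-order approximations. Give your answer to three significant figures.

Comparing the denominator to s² + 2ζω_n s + ω_n²: ω_n = √58600 = 242 rad/s, and 2ζω_n = 147 so ζ = 147/(2·242) = 0.304.
ω_d = ω_n√(1−ζ²) = 231 rad/s. Then t_p = π/ω_d = 0.0136 s.

t_p ≈ 0.0136 s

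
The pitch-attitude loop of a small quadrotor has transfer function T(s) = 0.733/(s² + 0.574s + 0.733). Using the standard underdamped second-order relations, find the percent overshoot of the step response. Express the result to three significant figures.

Matching coefficients with s² + 2ζω_n s + ω_n² gives ω_n² = 0.733 ⇒ ω_n = 0.856 rad/s, and ζ = 0.574/(2ω_n) = 0.335.
Overshoot: exp(−π·0.335/√(1−0.335²)) = 0.327, i.e. 32.7%.

%OS ≈ 32.7%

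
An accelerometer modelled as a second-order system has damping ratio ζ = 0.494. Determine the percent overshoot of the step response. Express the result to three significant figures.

For an underdamped second-order system, %OS = 100·exp(−πζ/√(1−ζ²)).
πζ/√(1−ζ²) = π·0.494/√(1−0.244) = 1.785, so %OS = 100·e^(−1.785) = 16.8%.

%OS ≈ 16.8%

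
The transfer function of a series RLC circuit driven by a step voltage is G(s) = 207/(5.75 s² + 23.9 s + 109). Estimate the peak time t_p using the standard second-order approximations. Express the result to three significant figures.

t_p ≈ 0.821 s

Dividing through by 5.75: denominator becomes s² + 4.157 s + 18.96.
So ω_n = √18.96 = 4.35 rad/s and ζ = 4.157/(2·4.35) = 0.477.
The damped frequency ω_d = ω_n√(1−ζ²) = 3.83 rad/s. t_p = π/ω_d = 0.821 s.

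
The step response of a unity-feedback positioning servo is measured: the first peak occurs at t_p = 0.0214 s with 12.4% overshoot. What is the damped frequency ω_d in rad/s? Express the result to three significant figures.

t_p = π/ω_d, so ω_d = π/0.0214 = 147 rad/s.

ω_d ≈ 147 rad/s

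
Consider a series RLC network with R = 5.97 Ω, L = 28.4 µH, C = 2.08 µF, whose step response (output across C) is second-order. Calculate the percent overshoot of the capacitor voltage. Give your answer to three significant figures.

%OS ≈ 1.35%

For a series RLC circuit (capacitor voltage as output), ω_n = 1/√(LC) = 1/√(28.4 µH · 2.08 µF) = 130000 rad/s.
ζ = (R/2)·√(C/L) = (5.97/2)·√(2.08 µF/28.4 µH) = 0.808.
Overshoot: exp(−π·0.808/√(1−0.808²)) = 0.0135, i.e. 1.35%.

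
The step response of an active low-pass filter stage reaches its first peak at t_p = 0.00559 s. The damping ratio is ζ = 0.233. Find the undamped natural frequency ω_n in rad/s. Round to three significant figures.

ω_n ≈ 578 rad/s

Peak time t_p = π/ω_d, so ω_d = π/t_p = π/0.00559 = 562 rad/s.
ω_n = ω_d/√(1−ζ²) = 562/√0.946 = 578 rad/s.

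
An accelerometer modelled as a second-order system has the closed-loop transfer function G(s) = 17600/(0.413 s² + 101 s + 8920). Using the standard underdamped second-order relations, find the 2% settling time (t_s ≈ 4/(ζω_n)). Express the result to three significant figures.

Dividing through by 0.413: denominator becomes s² + 244.6 s + 21600.
So ω_n = √21600 = 147 rad/s and ζ = 244.6/(2·147) = 0.832.
t_s ≈ 4/(ζω_n) = 0.0327 s.

t_s ≈ 0.0327 s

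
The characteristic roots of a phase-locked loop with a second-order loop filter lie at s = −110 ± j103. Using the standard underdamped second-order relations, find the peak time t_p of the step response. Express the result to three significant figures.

t_p = π/ω_d with ω_d = 103 (the imaginary part), so t_p = 0.0305 s.

t_p ≈ 0.0305 s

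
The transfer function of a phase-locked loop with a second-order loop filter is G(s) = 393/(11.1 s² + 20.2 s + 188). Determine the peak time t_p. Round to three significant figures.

t_p ≈ 0.783 s

Dividing through by 11.1: denominator becomes s² + 1.820 s + 16.94.
So ω_n = √16.94 = 4.12 rad/s and ζ = 1.820/(2·4.12) = 0.221.
ω_d = 4.12·√(1 − 0.221²) = 4.01 rad/s. t_p = π/ω_d = 0.783 s.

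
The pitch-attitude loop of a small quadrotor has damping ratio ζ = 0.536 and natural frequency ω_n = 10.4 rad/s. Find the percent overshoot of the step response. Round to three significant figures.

For an underdamped second-order system, %OS = 100·exp(−πζ/√(1−ζ²)).
πζ/√(1−ζ²) = π·0.536/√(1−0.287) = 1.995, so %OS = 100·e^(−1.995) = 13.6%.

%OS ≈ 13.6%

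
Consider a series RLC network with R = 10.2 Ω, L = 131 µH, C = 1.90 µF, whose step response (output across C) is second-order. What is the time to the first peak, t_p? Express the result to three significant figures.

t_p ≈ 0.0000628 s

For a series RLC circuit (capacitor voltage as output), ω_n = 1/√(LC) = 1/√(131 µH · 1.90 µF) = 63400 rad/s.
ζ = (R/2)·√(C/L) = (10.2/2)·√(1.90 µF/131 µH) = 0.614.
ω_d = 63400·√(1 − 0.614²) = 50000 rad/s. t_p = π/ω_d = 0.0000628 s.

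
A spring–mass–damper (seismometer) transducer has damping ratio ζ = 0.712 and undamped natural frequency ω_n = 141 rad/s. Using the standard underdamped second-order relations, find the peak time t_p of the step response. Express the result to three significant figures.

t_p ≈ 0.0317 s

The damped frequency is ω_d = ω_n√(1−ζ²) = 141·√(1−0.507) = 99.0 rad/s.
Peak time t_p = π/ω_d = π/99.0 = 0.0317 s.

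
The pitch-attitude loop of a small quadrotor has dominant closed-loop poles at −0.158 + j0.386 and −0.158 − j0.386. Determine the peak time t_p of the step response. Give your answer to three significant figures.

t_p ≈ 8.14 s

t_p = π/ω_d with ω_d = 0.386 (the imaginary part), so t_p = 8.14 s.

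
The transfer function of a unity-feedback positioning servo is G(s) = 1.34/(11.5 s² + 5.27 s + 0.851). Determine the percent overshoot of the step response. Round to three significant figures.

%OS ≈ 0.738%

Dividing through by 11.5: denominator becomes s² + 0.4583 s + 0.07400.
So ω_n = √0.07400 = 0.272 rad/s and ζ = 0.4583/(2·0.272) = 0.842.
%OS = 100·exp(−πζ/√(1−ζ²)) = 0.738%.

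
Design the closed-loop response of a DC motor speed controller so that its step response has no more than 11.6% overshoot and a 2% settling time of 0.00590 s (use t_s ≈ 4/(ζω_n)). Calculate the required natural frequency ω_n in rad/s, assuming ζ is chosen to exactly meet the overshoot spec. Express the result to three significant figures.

ω_n ≈ 1200 rad/s

Inverting the overshoot relation: ζ = |ln 0.116|/√(π² + ln²0.116) = 0.566.
Then ω_n = 4/(ζ t_s) = 4/(0.566 × 0.00590) = 1200 rad/s.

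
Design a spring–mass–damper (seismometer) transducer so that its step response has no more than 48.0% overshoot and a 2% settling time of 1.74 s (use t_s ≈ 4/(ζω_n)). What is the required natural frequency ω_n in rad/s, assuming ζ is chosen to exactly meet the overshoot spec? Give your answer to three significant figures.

ζ = −ln(OS)/√(π² + (ln OS)²). With OS = 0.480, ln OS = −0.7340 and ζ = 0.7340/3.226 = 0.228.
From t_s ≈ 4/(ζω_n): ω_n = 4/(ζ·t_s) = 4/(0.228·1.74) = 10.1 rad/s.

ω_n ≈ 10.1 rad/s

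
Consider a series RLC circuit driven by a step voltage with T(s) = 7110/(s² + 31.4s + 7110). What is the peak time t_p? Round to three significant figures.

t_p ≈ 0.0379 s

Matching coefficients with s² + 2ζω_n s + ω_n² gives ω_n² = 7110 ⇒ ω_n = 84.3 rad/s, and ζ = 31.4/(2ω_n) = 0.186.
The damped frequency ω_d = ω_n√(1−ζ²) = 82.8 rad/s. Then t_p = π/ω_d = 0.0379 s.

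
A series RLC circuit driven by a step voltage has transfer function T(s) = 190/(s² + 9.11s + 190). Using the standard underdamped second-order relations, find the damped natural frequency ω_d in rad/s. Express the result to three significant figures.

ω_d ≈ 13.0 rad/s

ω_n = √190 = 13.8 rad/s; ζ = 9.11/(2·13.8) = 0.330.
ω_d = 13.8·√(1 − 0.330²) = 13.0 rad/s.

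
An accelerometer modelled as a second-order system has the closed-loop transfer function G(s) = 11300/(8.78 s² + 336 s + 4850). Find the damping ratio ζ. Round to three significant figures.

Dividing through by 8.78: denominator becomes s² + 38.27 s + 552.4.
So ω_n = √552.4 = 23.5 rad/s and ζ = 38.27/(2·23.5) = 0.814.

ζ ≈ 0.814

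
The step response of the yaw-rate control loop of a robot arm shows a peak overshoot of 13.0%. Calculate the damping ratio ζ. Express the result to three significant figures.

Inverting the overshoot relation: ζ = |ln 0.130|/√(π² + ln²0.130) = 0.545.

ζ ≈ 0.545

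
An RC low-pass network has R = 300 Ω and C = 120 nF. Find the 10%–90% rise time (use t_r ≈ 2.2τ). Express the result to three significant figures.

τ = RC = 300 × 120 nF = 0.0000360 s.
t_r ≈ 2.2τ = 0.0000792 s.

t_r ≈ 0.0000792 s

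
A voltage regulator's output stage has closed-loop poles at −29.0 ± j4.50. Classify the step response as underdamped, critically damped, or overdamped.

underdamped

Since the poles form a complex-conjugate pair with nonzero imaginary part, the response is underdamped.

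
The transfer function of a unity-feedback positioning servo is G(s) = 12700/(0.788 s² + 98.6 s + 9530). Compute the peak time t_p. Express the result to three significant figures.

t_p ≈ 0.0347 s

Dividing through by 0.788: denominator becomes s² + 125.1 s + 12090.
So ω_n = √12090 = 110 rad/s and ζ = 125.1/(2·110) = 0.569.
The damped frequency ω_d = ω_n√(1−ζ²) = 90.4 rad/s. t_p = π/ω_d = 0.0347 s.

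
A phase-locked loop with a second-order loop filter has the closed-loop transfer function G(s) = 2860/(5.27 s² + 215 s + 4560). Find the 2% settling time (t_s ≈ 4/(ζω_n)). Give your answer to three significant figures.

t_s ≈ 0.196 s

Dividing through by 5.27: denominator becomes s² + 40.80 s + 865.3.
So ω_n = √865.3 = 29.4 rad/s and ζ = 40.80/(2·29.4) = 0.693.
t_s ≈ 4/(ζω_n) = 0.196 s.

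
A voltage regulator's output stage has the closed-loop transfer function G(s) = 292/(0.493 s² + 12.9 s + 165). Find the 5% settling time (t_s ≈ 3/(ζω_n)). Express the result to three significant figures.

t_s ≈ 0.229 s

Dividing through by 0.493: denominator becomes s² + 26.17 s + 334.7.
So ω_n = √334.7 = 18.3 rad/s and ζ = 26.17/(2·18.3) = 0.715.
t_s ≈ 3/(ζω_n) = 0.229 s.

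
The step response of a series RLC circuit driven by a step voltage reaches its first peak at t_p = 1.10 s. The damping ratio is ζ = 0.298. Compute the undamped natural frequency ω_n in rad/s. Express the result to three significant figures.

Peak time t_p = π/ω_d, so ω_d = π/t_p = π/1.10 = 2.86 rad/s.
ω_n = ω_d/√(1−ζ²) = 2.86/√0.911 = 2.99 rad/s.

ω_n ≈ 2.99 rad/s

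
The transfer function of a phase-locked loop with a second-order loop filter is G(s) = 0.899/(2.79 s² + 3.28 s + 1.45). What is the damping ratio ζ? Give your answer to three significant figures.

ζ ≈ 0.815

Dividing through by 2.79: denominator becomes s² + 1.176 s + 0.5197.
So ω_n = √0.5197 = 0.721 rad/s and ζ = 1.176/(2·0.721) = 0.815.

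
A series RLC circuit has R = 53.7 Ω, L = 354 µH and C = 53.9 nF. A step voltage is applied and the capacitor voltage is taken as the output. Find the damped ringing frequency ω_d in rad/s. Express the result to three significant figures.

ω_d ≈ 216000 rad/s

For a series RLC circuit (capacitor voltage as output), ω_n = 1/√(LC) = 1/√(354 µH · 53.9 nF) = 229000 rad/s.
ζ = (R/2)·√(C/L) = (53.7/2)·√(53.9 nF/354 µH) = 0.331.
ω_d = ω_n√(1−ζ²) = 216000 rad/s.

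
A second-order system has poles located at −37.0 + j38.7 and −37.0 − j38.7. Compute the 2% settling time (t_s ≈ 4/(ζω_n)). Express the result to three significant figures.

For poles at −σ ± jω_d, ζω_n = σ = 37.0, so t_s ≈ 4/σ = 0.108 s.

t_s ≈ 0.108 s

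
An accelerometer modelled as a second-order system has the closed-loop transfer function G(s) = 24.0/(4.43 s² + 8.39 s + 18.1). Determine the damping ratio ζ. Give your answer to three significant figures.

ζ ≈ 0.468

Dividing through by 4.43: denominator becomes s² + 1.894 s + 4.086.
So ω_n = √4.086 = 2.02 rad/s and ζ = 1.894/(2·2.02) = 0.468.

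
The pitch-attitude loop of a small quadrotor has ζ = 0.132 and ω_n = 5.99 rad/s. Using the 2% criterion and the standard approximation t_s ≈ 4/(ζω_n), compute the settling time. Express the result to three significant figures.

t_s ≈ 5.06 s

t_s ≈ 4/(ζω_n) = 4/(0.132 × 5.99) = 5.06 s.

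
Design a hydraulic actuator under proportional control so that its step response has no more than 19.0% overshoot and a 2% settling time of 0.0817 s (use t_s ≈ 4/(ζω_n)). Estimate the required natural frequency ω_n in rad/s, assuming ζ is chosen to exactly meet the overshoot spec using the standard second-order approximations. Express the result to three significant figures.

Inverting the overshoot relation: ζ = |ln 0.190|/√(π² + ln²0.190) = 0.467.
Then ω_n = 4/(ζ t_s) = 4/(0.467 × 0.0817) = 105 rad/s.

ω_n ≈ 105 rad/s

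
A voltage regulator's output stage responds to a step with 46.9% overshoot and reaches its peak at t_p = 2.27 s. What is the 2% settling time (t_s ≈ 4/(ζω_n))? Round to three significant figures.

t_s ≈ 12.0 s

ζ from %OS: ζ = |ln 0.469|/√(π²+ln²0.469) = 0.234.
t_p = π/ω_d ⇒ ω_d = 1.38 rad/s; then ω_n = ω_d/√(1−ζ²) = 1.42 rad/s.
t_s ≈ 4/(ζω_n) = 4/(0.234·1.42) = 12.0 s.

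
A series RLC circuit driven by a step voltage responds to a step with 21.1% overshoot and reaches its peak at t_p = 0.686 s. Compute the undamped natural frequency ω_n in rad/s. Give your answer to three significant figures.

ω_n ≈ 5.11 rad/s

ζ from %OS: ζ = |ln 0.211|/√(π²+ln²0.211) = 0.444.
From t_p = π/ω_d, ω_d = π/0.686 = 4.58 rad/s, so ω_n = ω_d/√(1−ζ²) = 5.11 rad/s.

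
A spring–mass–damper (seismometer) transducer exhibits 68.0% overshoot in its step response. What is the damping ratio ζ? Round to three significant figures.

ζ ≈ 0.122

From %OS = 100·exp(−πζ/√(1−ζ²)), invert to get ζ = −ln(OS)/√(π² + ln²(OS)) with OS = 0.680.
−ln 0.680 = 0.3857, so ζ = 0.3857/√(π² + 0.1487) = 0.122.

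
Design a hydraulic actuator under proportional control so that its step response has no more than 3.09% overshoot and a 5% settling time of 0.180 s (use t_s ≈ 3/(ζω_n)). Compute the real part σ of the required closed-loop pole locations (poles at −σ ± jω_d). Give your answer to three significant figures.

The settling-time spec alone fixes σ = ζω_n = 3/t_s = 3/0.180 = 16.7.
(Overshoot then fixes ζ = 0.742 and hence ω_d = σ·√(1−ζ²)/ζ = 15.1 rad/s.)

σ ≈ 16.7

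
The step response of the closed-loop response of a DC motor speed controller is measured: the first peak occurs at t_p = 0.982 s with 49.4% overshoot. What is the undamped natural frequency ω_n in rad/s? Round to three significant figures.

ω_n ≈ 3.28 rad/s

From the overshoot, ζ = −ln(OS)/√(π²+ln²(OS)) = 0.219.
From t_p = π/ω_d, ω_d = π/0.982 = 3.20 rad/s, so ω_n = ω_d/√(1−ζ²) = 3.28 rad/s.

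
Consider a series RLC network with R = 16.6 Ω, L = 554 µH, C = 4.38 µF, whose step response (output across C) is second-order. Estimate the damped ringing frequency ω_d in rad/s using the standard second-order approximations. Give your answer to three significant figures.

ω_d ≈ 13700 rad/s

For a series RLC circuit (capacitor voltage as output), ω_n = 1/√(LC) = 1/√(554 µH · 4.38 µF) = 20300 rad/s.
ζ = (R/2)·√(C/L) = (16.6/2)·√(4.38 µF/554 µH) = 0.738.
The damped frequency ω_d = ω_n√(1−ζ²) = 13700 rad/s.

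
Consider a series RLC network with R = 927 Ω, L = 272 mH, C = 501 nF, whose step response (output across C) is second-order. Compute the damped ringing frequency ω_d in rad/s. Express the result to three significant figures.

For a series RLC circuit (capacitor voltage as output), ω_n = 1/√(LC) = 1/√(272 mH · 501 nF) = 2710 rad/s.
ζ = (R/2)·√(C/L) = (927/2)·√(501 nF/272 mH) = 0.629.
ω_d = ω_n√(1−ζ²) = 2110 rad/s.

ω_d ≈ 2110 rad/s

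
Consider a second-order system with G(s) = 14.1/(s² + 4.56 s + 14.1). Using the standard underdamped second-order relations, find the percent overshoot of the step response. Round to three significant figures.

%OS ≈ 9.06%

Comparing the denominator to s² + 2ζω_n s + ω_n²: ω_n = √14.1 = 3.75 rad/s, and 2ζω_n = 4.56 so ζ = 4.56/(2·3.75) = 0.607.
Overshoot: exp(−π·0.607/√(1−0.607²)) = 0.0906, i.e. 9.06%.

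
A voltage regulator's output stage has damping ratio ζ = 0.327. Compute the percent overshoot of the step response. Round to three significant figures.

For an underdamped second-order system, %OS = 100·exp(−πζ/√(1−ζ²)).
πζ/√(1−ζ²) = π·0.327/√(1−0.107) = 1.087, so %OS = 100·e^(−1.087) = 33.7%.

%OS ≈ 33.7%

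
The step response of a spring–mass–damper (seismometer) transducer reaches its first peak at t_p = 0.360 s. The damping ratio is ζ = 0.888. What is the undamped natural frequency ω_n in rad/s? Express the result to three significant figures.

Peak time t_p = π/ω_d, so ω_d = π/t_p = π/0.360 = 8.73 rad/s.
ω_n = ω_d/√(1−ζ²) = 8.73/√0.211 = 19.0 rad/s.

ω_n ≈ 19.0 rad/s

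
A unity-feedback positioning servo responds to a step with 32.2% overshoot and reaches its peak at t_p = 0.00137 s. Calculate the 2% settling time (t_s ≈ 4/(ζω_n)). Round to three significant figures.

t_s ≈ 0.00484 s

ζ from %OS: ζ = |ln 0.322|/√(π²+ln²0.322) = 0.339.
t_p = π/ω_d ⇒ ω_d = 2290 rad/s; then ω_n = ω_d/√(1−ζ²) = 2440 rad/s.
t_s ≈ 4/(ζω_n) = 4/(0.339·2440) = 0.00484 s.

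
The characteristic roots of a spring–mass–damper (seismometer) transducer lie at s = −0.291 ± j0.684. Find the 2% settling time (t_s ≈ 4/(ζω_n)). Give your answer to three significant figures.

For poles at −σ ± jω_d, ζω_n = σ = 0.291, so t_s ≈ 4/σ = 13.7 s.

t_s ≈ 13.7 s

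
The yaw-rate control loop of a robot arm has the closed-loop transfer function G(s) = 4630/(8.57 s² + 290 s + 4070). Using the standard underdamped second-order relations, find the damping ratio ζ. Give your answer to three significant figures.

ζ ≈ 0.776

Dividing through by 8.57: denominator becomes s² + 33.84 s + 474.9.
So ω_n = √474.9 = 21.8 rad/s and ζ = 33.84/(2·21.8) = 0.776.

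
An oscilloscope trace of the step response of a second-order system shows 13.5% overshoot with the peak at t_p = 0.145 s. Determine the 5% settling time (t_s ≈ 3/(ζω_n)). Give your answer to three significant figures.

The overshoot fixes ζ = −ln(OS)/√(π²+ln²(OS)) = 0.538.
From t_p = π/ω_d, ω_d = π/0.145 = 21.7 rad/s, so ω_n = ω_d/√(1−ζ²) = 25.7 rad/s.
t_s ≈ 3/(ζω_n) = 3/(0.538·25.7) = 0.217 s.

t_s ≈ 0.217 s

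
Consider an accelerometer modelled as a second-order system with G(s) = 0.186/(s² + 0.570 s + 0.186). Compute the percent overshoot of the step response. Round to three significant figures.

%OS ≈ 6.29%

ω_n = √0.186 = 0.431 rad/s; ζ = 0.570/(2·0.431) = 0.661.
Overshoot: exp(−π·0.661/√(1−0.661²)) = 0.0629, i.e. 6.29%.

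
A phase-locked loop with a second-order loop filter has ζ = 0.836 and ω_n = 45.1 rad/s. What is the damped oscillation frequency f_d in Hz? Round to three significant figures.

f_d ≈ 3.94 Hz

ω_d = ω_n√(1−ζ²) = 45.1·√0.301 = 24.7 rad/s.
f_d = ω_d/(2π) = 3.94 Hz.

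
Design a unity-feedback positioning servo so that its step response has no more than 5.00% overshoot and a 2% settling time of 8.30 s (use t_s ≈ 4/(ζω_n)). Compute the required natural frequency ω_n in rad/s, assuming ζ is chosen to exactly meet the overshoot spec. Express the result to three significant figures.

ω_n ≈ 0.698 rad/s

From %OS = 100·exp(−πζ/√(1−ζ²)), invert to get ζ = −ln(OS)/√(π² + ln²(OS)) with OS = 0.0500.
−ln 0.0500 = 2.996, so ζ = 2.996/√(π² + 8.974) = 0.690.
Then ω_n = 4/(ζ t_s) = 4/(0.690 × 8.30) = 0.698 rad/s.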